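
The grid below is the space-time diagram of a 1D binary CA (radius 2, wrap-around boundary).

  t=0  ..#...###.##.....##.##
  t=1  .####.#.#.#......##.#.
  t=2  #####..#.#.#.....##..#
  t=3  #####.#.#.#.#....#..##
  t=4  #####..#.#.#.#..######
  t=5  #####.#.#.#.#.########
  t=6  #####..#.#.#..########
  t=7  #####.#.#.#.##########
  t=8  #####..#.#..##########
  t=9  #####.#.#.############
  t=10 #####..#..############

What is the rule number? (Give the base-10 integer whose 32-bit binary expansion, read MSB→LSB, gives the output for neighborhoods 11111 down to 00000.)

4040075220

  nb #####: next=#  (t=2,i=1, bit31=1)
  nb ####.: next=#  (t=1,i=3, bit30=1)
  nb ###.#: next=#  (t=0,i=8, bit29=1)
  nb ###..: next=#  (t=2,i=4, bit28=1)
  nb ##.##: next=.  (t=0,i=9, bit27=0)
  nb ##.#.: next=.  (t=1,i=5, bit26=0)
  nb ##..#: next=.  (t=0,i=0, bit25=0)
  nb ##...: next=.  (t=0,i=12, bit24=0)
  nb #.###: next=#  (t=5,i=14, bit23=1)
  nb #.##.: next=#  (t=0,i=10, bit22=1)
  nb #.#.#: next=.  (t=1,i=6, bit21=0)
  nb #.#..: next=.  (t=1,i=10, bit20=0)
  nb #..##: next=#  (t=1,i=0, bit19=1)
  nb #..#.: next=#  (t=0,i=1, bit18=1)
  nb #...#: next=#  (t=0,i=4, bit17=1)
  nb #....: next=.  (t=0,i=13, bit16=0)
  nb .####: next=#  (t=1,i=2, bit15=1)
  nb .###.: next=.  (t=0,i=7, bit14=0)
  nb .##.#: next=#  (t=0,i=18, bit13=1)
  nb .##..: next=.  (t=0,i=11, bit12=0)
  nb .#.##: next=.  (t=5,i=13, bit11=0)
  nb .#.#.: next=#  (t=1,i=7, bit10=1)
  nb .#..#: next=#  (t=1,i=21, bit9=1)
  nb .#...: next=#  (t=0,i=3, bit8=1)
  nb ..###: next=#  (t=0,i=6, bit7=1)
  nb ..##.: next=#  (t=0,i=17, bit6=1)
  nb ..#.#: next=.  (t=2,i=7, bit5=0)
  nb ..#..: next=#  (t=0,i=2, bit4=1)
  nb ...##: next=.  (t=0,i=5, bit3=0)
  nb ...#.: next=#  (t=3,i=16, bit2=1)
  nb ....#: next=.  (t=0,i=15, bit1=0)
  nb .....: next=.  (t=0,i=14, bit0=0)
  bits 11110000110011101010011111010100 = 4040075220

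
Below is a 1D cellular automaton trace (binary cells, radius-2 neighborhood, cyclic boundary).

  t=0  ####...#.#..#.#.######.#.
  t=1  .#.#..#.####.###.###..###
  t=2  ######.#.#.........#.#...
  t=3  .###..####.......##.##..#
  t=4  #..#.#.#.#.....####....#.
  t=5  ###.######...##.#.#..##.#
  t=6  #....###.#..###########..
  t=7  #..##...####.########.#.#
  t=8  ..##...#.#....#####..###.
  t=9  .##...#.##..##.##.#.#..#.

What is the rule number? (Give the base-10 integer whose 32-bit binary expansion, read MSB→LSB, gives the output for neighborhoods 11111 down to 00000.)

2487004766

  [31] ##### => #  t=0,i=18
  [30] ####. => .  t=0,i=2
  [29] ###.# => .  t=0,i=21
  [28] ###.. => #  t=0,i=3
  [27] ##.## => .  t=1,i=12
  [26] ##.#. => #  t=0,i=22
  [25] ##..# => .  t=1,i=20
  [24] ##... => .  t=0,i=4
  [23] #.### => .  t=0,i=0
  [22] #.##. => .  t=3,i=20
  [21] #.#.# => #  t=0,i=14
  [20] #.#.. => #  t=0,i=9
  [19] #..## => #  t=1,i=21
  [18] #..#. => #  t=0,i=11
  [17] #...# => .  t=0,i=5
  [16] #.... => .  t=2,i=11
  [15] .#### => #  t=0,i=1
  [14] .###. => .  t=1,i=14
  [13] .##.# => #  t=3,i=18
  [12] .##.. => .  t=3,i=21
  [11] .#.## => #  t=0,i=15
  [10] .#.#. => #  t=0,i=8
  [9] .#..# => #  t=0,i=10
  [8] .#... => .  t=2,i=10
  [7] ..### => .  t=1,i=22
  [6] ..##. => #  t=3,i=17
  [5] ..#.# => .  t=0,i=7
  [4] ..#.. => #  t=6,i=0
  [3] ...## => #  t=2,i=24
  [2] ...#. => #  t=0,i=6
  [1] ....# => #  t=2,i=17
  [0] ..... => .  t=2,i=12
  bits 10010100001111001010111001011110 = 2487004766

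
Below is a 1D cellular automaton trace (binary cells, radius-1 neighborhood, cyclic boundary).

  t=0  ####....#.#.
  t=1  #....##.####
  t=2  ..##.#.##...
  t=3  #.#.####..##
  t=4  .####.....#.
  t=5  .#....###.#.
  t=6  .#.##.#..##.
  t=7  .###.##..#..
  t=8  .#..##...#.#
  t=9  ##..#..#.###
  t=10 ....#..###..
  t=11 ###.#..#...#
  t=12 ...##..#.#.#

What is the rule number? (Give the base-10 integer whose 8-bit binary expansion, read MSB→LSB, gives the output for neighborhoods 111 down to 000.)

  nb ###: next=.  (t=0,i=1, bit7=0)
  nb ##.: next=.  (t=0,i=3, bit6=0)
  nb #.#: next=#  (t=0,i=9, bit5=1)
  nb #..: next=.  (t=0,i=4, bit4=0)
  nb .##: next=#  (t=0,i=0, bit3=1)
  nb .#.: next=#  (t=0,i=8, bit2=1)
  nb ..#: next=.  (t=0,i=7, bit1=0)
  nb ...: next=#  (t=0,i=5, bit0=1)
  bits 00101101 = 45

45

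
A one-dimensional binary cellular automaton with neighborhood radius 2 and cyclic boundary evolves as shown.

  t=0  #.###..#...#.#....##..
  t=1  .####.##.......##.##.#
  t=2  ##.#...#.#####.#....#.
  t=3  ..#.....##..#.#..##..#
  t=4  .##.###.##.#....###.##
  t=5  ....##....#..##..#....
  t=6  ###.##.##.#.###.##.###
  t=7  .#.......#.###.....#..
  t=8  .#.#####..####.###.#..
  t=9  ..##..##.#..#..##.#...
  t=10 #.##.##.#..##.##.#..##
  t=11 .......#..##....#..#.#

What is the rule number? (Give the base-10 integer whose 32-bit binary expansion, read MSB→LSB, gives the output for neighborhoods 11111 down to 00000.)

1418549331

  [31] ##### => .  t=2,i=11
  [30] ####. => #  t=1,i=3
  [29] ###.# => .  t=1,i=4
  [28] ###.. => #  t=0,i=4
  [27] ##.## => .  t=1,i=5
  [26] ##.#. => #  t=1,i=20
  [25] ##..# => .  t=0,i=5
  [24] ##... => .  t=1,i=8
  [23] #.### => #  t=0,i=2
  [22] #.##. => .  t=1,i=6
  [21] #.#.# => .  t=1,i=21
  [20] #.#.. => .  t=0,i=13
  [19] #..## => #  t=3,i=16
  [18] #..#. => #  t=0,i=6
  [17] #...# => .  t=0,i=9
  [16] #.... => #  t=0,i=15
  [15] .#### => .  t=1,i=2
  [14] .###. => #  t=0,i=3
  [13] .##.# => .  t=1,i=16
  [12] .##.. => #  t=0,i=19
  [11] .#.## => #  t=0,i=1
  [10] .#.#. => .  t=0,i=12
  [9] .#..# => .  t=3,i=0
  [8] .#... => .  t=0,i=8
  [7] ..### => .  t=4,i=16
  [6] ..##. => #  t=0,i=18
  [5] ..#.# => .  t=0,i=0
  [4] ..#.. => #  t=0,i=7
  [3] ...## => .  t=0,i=17
  [2] ...#. => .  t=0,i=10
  [1] ....# => #  t=0,i=16
  [0] ..... => #  t=1,i=10
  bits 01010100100011010101100001010011 = 1418549331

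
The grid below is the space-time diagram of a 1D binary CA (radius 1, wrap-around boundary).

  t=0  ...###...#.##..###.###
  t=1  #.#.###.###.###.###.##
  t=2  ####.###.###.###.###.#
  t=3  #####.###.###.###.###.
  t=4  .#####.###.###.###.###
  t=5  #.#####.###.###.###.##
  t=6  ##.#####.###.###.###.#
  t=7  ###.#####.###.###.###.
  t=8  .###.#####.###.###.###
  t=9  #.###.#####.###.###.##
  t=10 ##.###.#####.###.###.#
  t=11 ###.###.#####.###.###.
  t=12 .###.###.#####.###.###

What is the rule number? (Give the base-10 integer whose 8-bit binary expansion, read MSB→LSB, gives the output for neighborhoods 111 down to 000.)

  nb ###: next=#  (t=0,i=4, bit7=1)
  nb ##.: next=#  (t=0,i=5, bit6=1)
  nb #.#: next=#  (t=0,i=10, bit5=1)
  nb #..: next=#  (t=0,i=0, bit4=1)
  nb .##: next=.  (t=0,i=3, bit3=0)
  nb .#.: next=#  (t=0,i=9, bit2=1)
  nb ..#: next=#  (t=0,i=2, bit1=1)
  nb ...: next=.  (t=0,i=1, bit0=0)
  bits 11110110 = 246

246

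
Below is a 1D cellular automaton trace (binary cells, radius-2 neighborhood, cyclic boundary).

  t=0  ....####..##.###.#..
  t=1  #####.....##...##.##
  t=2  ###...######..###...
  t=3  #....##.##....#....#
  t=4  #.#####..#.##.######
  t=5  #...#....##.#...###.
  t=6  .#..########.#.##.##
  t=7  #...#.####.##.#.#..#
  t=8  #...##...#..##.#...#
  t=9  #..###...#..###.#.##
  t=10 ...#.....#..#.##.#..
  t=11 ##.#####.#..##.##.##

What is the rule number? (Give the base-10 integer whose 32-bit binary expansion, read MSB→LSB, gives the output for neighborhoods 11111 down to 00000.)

2751544827

  [31] ##### => #  t=1,i=0
  [30] ####. => .  t=0,i=6
  [29] ###.# => #  t=0,i=15
  [28] ###.. => .  t=0,i=7
  [27] ##.## => .  t=0,i=12
  [26] ##.#. => #  t=0,i=16
  [25] ##..# => .  t=0,i=8
  [24] ##... => .  t=1,i=5
  [23] #.### => .  t=0,i=13
  [22] #.##. => .  t=3,i=8
  [21] #.#.# => .  t=6,i=13
  [20] #.#.. => .  t=0,i=17
  [19] #..## => .  t=0,i=9
  [18] #..#. => .  t=4,i=8
  [17] #...# => .  t=1,i=13
  [16] #.... => #  t=0,i=19
  [15] .#### => .  t=0,i=5
  [14] .###. => .  t=0,i=14
  [13] .##.# => #  t=0,i=11
  [12] .##.. => #  t=1,i=11
  [11] .#.## => #  t=4,i=10
  [10] .#.#. => #  t=7,i=15
  [9] .#..# => .  t=6,i=2
  [8] .#... => #  t=0,i=18
  [7] ..### => #  t=0,i=4
  [6] ..##. => #  t=0,i=10
  [5] ..#.# => #  t=4,i=9
  [4] ..#.. => #  t=3,i=14
  [3] ...## => #  t=0,i=3
  [2] ...#. => .  t=3,i=13
  [1] ....# => #  t=0,i=2
  [0] ..... => #  t=0,i=0
  bits 10100100000000010011110111111011 = 2751544827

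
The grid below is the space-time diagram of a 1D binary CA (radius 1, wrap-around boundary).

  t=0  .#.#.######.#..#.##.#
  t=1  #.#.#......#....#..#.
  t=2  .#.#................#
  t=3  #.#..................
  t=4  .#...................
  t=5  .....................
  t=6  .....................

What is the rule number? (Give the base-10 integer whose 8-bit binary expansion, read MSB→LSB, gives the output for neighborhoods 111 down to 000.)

32

  [7] ### => .  t=0,i=6
  [6] ##. => .  t=0,i=10
  [5] #.# => #  t=0,i=0
  [4] #.. => .  t=0,i=13
  [3] .## => .  t=0,i=5
  [2] .#. => .  t=0,i=1
  [1] ..# => .  t=0,i=14
  [0] ... => .  t=1,i=6
  bits 00100000 = 32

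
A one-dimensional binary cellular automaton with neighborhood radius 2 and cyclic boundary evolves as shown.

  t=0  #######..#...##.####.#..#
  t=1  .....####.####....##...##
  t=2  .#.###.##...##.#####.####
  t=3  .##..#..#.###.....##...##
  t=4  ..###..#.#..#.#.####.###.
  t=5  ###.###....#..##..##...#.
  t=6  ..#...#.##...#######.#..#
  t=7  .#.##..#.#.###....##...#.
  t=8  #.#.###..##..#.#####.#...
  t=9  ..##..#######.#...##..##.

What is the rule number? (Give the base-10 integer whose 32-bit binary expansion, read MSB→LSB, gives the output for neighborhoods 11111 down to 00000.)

  [31] ##### => .  t=0,i=1
  [30] ####. => #  t=0,i=5
  [29] ###.# => #  t=0,i=19
  [28] ###.. => #  t=0,i=6
  [27] ##.## => .  t=0,i=15
  [26] ##.#. => .  t=0,i=20
  [25] ##..# => #  t=0,i=7
  [24] ##... => .  t=1,i=0
  [23] #.### => .  t=0,i=16
  [22] #.##. => .  t=2,i=7
  [21] #.#.# => #  t=2,i=1
  [20] #.#.. => .  t=0,i=21
  [19] #..## => #  t=0,i=23
  [18] #..#. => #  t=0,i=8
  [17] #...# => #  t=0,i=11
  [16] #.... => #  t=1,i=1
  [15] .#### => .  t=0,i=0
  [14] .###. => .  t=2,i=4
  [13] .##.# => .  t=0,i=14
  [12] .##.. => #  t=1,i=19
  [11] .#.## => #  t=2,i=2
  [10] .#.#. => .  t=4,i=8
  [9] .#..# => .  t=0,i=22
  [8] .#... => #  t=0,i=10
  [7] ..### => #  t=0,i=24
  [6] ..##. => #  t=0,i=13
  [5] ..#.# => .  t=3,i=8
  [4] ..#.. => .  t=0,i=9
  [3] ...## => #  t=0,i=12
  [2] ...#. => .  t=5,i=10
  [1] ....# => #  t=1,i=3
  [0] ..... => .  t=1,i=2
  bits 01110010001011110001100111001010 = 1915689418

1915689418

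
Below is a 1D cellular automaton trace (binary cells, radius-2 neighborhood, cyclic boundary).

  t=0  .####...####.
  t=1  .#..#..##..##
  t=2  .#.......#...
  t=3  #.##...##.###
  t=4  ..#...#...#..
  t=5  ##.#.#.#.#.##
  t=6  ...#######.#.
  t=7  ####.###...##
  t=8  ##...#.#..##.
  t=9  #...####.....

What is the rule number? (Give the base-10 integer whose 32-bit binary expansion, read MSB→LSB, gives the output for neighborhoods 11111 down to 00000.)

  nb #####: next=#  (t=6,i=5, bit31=1)
  nb ####.: next=.  (t=0,i=3, bit30=0)
  nb ###.#: next=.  (t=3,i=0, bit29=0)
  nb ###..: next=#  (t=0,i=4, bit28=1)
  nb ##.##: next=.  (t=3,i=1, bit27=0)
  nb ##.#.: next=.  (t=1,i=0, bit26=0)
  nb ##..#: next=#  (t=0,i=12, bit25=1)
  nb ##...: next=.  (t=0,i=5, bit24=0)
  nb #.###: next=#  (t=3,i=10, bit23=1)
  nb #.##.: next=#  (t=3,i=2, bit22=1)
  nb #.#.#: next=#  (t=5,i=3, bit21=1)
  nb #.#..: next=#  (t=1,i=1, bit20=1)
  nb #..##: next=.  (t=0,i=0, bit19=0)
  nb #..#.: next=.  (t=1,i=3, bit18=0)
  nb #...#: next=.  (t=0,i=6, bit17=0)
  nb #....: next=#  (t=2,i=3, bit16=1)
  nb .####: next=.  (t=0,i=2, bit15=0)
  nb .###.: next=.  (t=7,i=6, bit14=0)
  nb .##.#: next=.  (t=1,i=12, bit13=0)
  nb .##..: next=.  (t=1,i=8, bit12=0)
  nb .#.##: next=.  (t=5,i=10, bit11=0)
  nb .#.#.: next=#  (t=5,i=4, bit10=1)
  nb .#..#: next=.  (t=1,i=2, bit9=0)
  nb .#...: next=#  (t=2,i=2, bit8=1)
  nb ..###: next=#  (t=0,i=1, bit7=1)
  nb ..##.: next=.  (t=1,i=7, bit6=0)
  nb ..#.#: next=#  (t=8,i=5, bit5=1)
  nb ..#..: next=.  (t=1,i=4, bit4=0)
  nb ...##: next=#  (t=0,i=7, bit3=1)
  nb ...#.: next=#  (t=2,i=0, bit2=1)
  nb ....#: next=#  (t=2,i=7, bit1=1)
  nb .....: next=.  (t=2,i=4, bit0=0)
  bits 10010010111100010000010110101110 = 2465269166

2465269166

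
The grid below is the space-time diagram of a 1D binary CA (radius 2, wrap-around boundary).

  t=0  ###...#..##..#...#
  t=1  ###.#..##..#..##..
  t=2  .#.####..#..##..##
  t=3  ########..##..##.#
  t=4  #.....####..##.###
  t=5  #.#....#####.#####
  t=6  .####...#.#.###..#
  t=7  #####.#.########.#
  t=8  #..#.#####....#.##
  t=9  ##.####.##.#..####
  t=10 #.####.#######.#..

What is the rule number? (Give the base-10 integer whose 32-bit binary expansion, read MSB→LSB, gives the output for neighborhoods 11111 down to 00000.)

1593569056

  ##### -> .   bit 31 = 0  t=3,i=1
  ####. -> #   bit 30 = 1  t=0,i=1
  ###.# -> .   bit 29 = 0  t=1,i=2
  ###.. -> #   bit 28 = 1  t=0,i=2
  ##.## -> #   bit 27 = 1  t=3,i=16
  ##.#. -> #   bit 26 = 1  t=1,i=3
  ##..# -> #   bit 25 = 1  t=0,i=11
  ##... -> .   bit 24 = 0  t=0,i=3
  #.### -> #   bit 23 = 1  t=2,i=3
  #.##. -> #   bit 22 = 1  t=9,i=8
  #.#.# -> #   bit 21 = 1  t=2,i=1
  #.#.. -> #   bit 20 = 1  t=1,i=4
  #..## -> #   bit 19 = 1  t=0,i=8
  #..#. -> .   bit 18 = 0  t=0,i=12
  #...# -> #   bit 17 = 1  t=0,i=4
  #.... -> #   bit 16 = 1  t=4,i=2
  .#### -> #   bit 15 = 1  t=0,i=0
  .###. -> #   bit 14 = 1  t=1,i=1
  .##.# -> #   bit 13 = 1  t=2,i=17
  .##.. -> .   bit 12 = 0  t=0,i=10
  .#.## -> #   bit 11 = 1  t=2,i=2
  .#.#. -> #   bit 10 = 1  t=6,i=9
  .#..# -> #   bit 9 = 1  t=0,i=7
  .#... -> #   bit 8 = 1  t=0,i=14
  ..### -> .   bit 7 = 0  t=0,i=17
  ..##. -> .   bit 6 = 0  t=0,i=9
  ..#.# -> #   bit 5 = 1  t=6,i=8
  ..#.. -> .   bit 4 = 0  t=0,i=6
  ...## -> .   bit 3 = 0  t=0,i=16
  ...#. -> .   bit 2 = 0  t=0,i=5
  ....# -> .   bit 1 = 0  t=4,i=4
  ..... -> .   bit 0 = 0  t=4,i=3
  bits 01011110111110111110111100100000 = 1593569056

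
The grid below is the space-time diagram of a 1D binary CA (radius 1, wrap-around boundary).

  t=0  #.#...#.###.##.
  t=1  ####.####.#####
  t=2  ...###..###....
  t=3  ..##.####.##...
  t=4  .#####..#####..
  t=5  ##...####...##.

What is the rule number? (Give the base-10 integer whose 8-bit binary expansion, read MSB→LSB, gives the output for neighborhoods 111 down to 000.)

126

  nb ###: next=.  (t=0,i=9, bit7=0)
  nb ##.: next=#  (t=0,i=10, bit6=1)
  nb #.#: next=#  (t=0,i=1, bit5=1)
  nb #..: next=#  (t=0,i=3, bit4=1)
  nb .##: next=#  (t=0,i=8, bit3=1)
  nb .#.: next=#  (t=0,i=0, bit2=1)
  nb ..#: next=#  (t=0,i=5, bit1=1)
  nb ...: next=.  (t=0,i=4, bit0=0)
  bits 01111110 = 126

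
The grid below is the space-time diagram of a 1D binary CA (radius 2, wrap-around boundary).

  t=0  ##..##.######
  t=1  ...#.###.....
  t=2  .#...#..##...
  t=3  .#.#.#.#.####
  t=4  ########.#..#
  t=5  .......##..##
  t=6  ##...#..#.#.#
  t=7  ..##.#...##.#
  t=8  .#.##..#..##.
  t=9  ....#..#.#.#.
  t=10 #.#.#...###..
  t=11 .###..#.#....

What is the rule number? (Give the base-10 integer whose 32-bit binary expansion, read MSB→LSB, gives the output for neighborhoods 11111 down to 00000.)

  #####|.  b31=0 t=0,i=9
  ####.|.  b30=0 t=0,i=0
  ###.#|#  b29=1 t=3,i=12
  ###..|.  b28=0 t=0,i=1
  ##.##|#  b27=1 t=0,i=6
  ##.#.|#  b26=1 t=3,i=0
  ##..#|.  b25=0 t=0,i=2
  ##...|#  b24=1 t=1,i=8
  #.###|#  b23=1 t=0,i=7
  #.##.|.  b22=0 t=8,i=3
  #.#.#|#  b21=1 t=3,i=1
  #.#..|.  b20=0 t=4,i=9
  #..##|#  b19=1 t=0,i=3
  #..#.|.  b18=0 t=6,i=7
  #...#|#  b17=1 t=2,i=3
  #....|#  b16=1 t=1,i=9
  .####|.  b15=0 t=0,i=8
  .###.|.  b14=0 t=1,i=6
  .##.#|#  b13=1 t=0,i=5
  .##..|#  b12=1 t=2,i=9
  .#.##|.  b11=0 t=1,i=4
  .#.#.|#  b10=1 t=3,i=2
  .#..#|.  b9=0 t=2,i=6
  .#...|.  b8=0 t=2,i=2
  ..###|#  b7=1 t=4,i=12
  ..##.|.  b6=0 t=0,i=4
  ..#.#|.  b5=0 t=1,i=3
  ..#..|#  b4=1 t=2,i=1
  ...##|.  b3=0 t=5,i=6
  ...#.|.  b2=0 t=1,i=2
  ....#|#  b1=1 t=1,i=1
  .....|.  b0=0 t=1,i=0
  bits 00101101101010110011010010010010 = 766194834

766194834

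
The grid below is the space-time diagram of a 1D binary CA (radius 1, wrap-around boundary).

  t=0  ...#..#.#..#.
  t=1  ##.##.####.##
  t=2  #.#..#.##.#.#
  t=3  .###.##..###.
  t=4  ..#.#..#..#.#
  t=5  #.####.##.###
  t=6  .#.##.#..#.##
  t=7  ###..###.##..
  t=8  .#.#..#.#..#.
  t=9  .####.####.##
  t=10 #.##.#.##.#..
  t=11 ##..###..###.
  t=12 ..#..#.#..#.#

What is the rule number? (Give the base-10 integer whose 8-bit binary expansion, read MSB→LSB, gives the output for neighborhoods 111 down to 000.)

  [7] ### => #  t=1,i=0
  [6] ##. => .  t=1,i=1
  [5] #.# => #  t=0,i=7
  [4] #.. => #  t=0,i=4
  [3] .## => .  t=1,i=3
  [2] .#. => #  t=0,i=3
  [1] ..# => .  t=0,i=2
  [0] ... => #  t=0,i=0
  bits 10110101 = 181

181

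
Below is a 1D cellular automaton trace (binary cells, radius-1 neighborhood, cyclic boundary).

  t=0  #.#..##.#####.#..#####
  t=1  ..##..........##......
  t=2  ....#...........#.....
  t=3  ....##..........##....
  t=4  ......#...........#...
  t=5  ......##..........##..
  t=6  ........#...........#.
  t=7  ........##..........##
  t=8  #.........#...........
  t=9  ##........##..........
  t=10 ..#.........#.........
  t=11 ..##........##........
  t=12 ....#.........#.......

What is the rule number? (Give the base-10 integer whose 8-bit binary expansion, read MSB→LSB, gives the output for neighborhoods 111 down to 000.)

  ###|.  b7=0 t=0,i=9
  ##.|.  b6=0 t=0,i=0
  #.#|.  b5=0 t=0,i=1
  #..|#  b4=1 t=0,i=3
  .##|.  b3=0 t=0,i=5
  .#.|#  b2=1 t=0,i=2
  ..#|.  b1=0 t=0,i=4
  ...|.  b0=0 t=1,i=0
  bits 00010100 = 20

20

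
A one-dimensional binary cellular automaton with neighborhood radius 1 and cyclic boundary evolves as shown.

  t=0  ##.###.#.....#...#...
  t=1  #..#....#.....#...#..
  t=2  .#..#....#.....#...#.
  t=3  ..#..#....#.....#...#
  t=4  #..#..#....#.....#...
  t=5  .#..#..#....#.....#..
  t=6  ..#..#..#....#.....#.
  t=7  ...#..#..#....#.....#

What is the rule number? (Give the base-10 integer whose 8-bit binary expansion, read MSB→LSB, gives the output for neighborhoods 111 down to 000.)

24

  ###|.  b7=0 t=0,i=4
  ##.|.  b6=0 t=0,i=1
  #.#|.  b5=0 t=0,i=2
  #..|#  b4=1 t=0,i=8
  .##|#  b3=1 t=0,i=0
  .#.|.  b2=0 t=0,i=7
  ..#|.  b1=0 t=0,i=12
  ...|.  b0=0 t=0,i=9
  bits 00011000 = 24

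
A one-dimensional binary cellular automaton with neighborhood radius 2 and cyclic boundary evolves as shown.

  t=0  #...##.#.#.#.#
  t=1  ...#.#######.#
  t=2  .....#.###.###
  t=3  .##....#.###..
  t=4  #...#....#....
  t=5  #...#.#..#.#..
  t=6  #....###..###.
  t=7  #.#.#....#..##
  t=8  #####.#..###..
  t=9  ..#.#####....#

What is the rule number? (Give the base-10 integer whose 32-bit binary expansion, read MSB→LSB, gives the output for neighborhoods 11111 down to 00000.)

  nb #####: next=#  (t=1,i=7, bit31=1)
  nb ####.: next=.  (t=1,i=10, bit30=0)
  nb ###.#: next=#  (t=1,i=11, bit29=1)
  nb ###..: next=.  (t=2,i=13, bit28=0)
  nb ##.##: next=#  (t=2,i=10, bit27=1)
  nb ##.#.: next=#  (t=0,i=6, bit26=1)
  nb ##..#: next=.  (t=6,i=8, bit25=0)
  nb ##...: next=.  (t=0,i=1, bit24=0)
  nb #.###: next=#  (t=1,i=5, bit23=1)
  nb #.##.: next=#  (t=0,i=13, bit22=1)
  nb #.#.#: next=#  (t=0,i=7, bit21=1)
  nb #.#..: next=#  (t=1,i=13, bit20=1)
  nb #..##: next=#  (t=6,i=9, bit19=1)
  nb #..#.: next=.  (t=5,i=8, bit18=0)
  nb #...#: next=.  (t=0,i=2, bit17=0)
  nb #....: next=#  (t=2,i=1, bit16=1)
  nb .####: next=.  (t=1,i=6, bit15=0)
  nb .###.: next=.  (t=2,i=8, bit14=0)
  nb .##.#: next=#  (t=0,i=5, bit13=1)
  nb .##..: next=.  (t=0,i=0, bit12=0)
  nb .#.##: next=.  (t=0,i=12, bit11=0)
  nb .#.#.: next=#  (t=0,i=8, bit10=1)
  nb .#..#: next=#  (t=5,i=7, bit9=1)
  nb .#...: next=.  (t=1,i=0, bit8=0)
  nb ..###: next=.  (t=6,i=5, bit7=0)
  nb ..##.: next=.  (t=0,i=4, bit6=0)
  nb ..#.#: next=.  (t=1,i=3, bit5=0)
  nb ..#..: next=#  (t=4,i=0, bit4=1)
  nb ...##: next=#  (t=0,i=3, bit3=1)
  nb ...#.: next=.  (t=1,i=2, bit2=0)
  nb ....#: next=.  (t=2,i=3, bit1=0)
  nb .....: next=#  (t=2,i=2, bit0=1)
  bits 10101100111110010010011000011001 = 2902009369

2902009369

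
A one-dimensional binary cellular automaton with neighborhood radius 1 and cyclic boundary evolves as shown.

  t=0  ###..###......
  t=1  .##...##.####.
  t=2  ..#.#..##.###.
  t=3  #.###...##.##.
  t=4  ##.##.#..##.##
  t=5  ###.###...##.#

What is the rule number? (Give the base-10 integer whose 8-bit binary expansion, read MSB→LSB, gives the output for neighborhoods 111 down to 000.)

  nb ###: next=#  (t=0,i=1, bit7=1)
  nb ##.: next=#  (t=0,i=2, bit6=1)
  nb #.#: next=#  (t=1,i=8, bit5=1)
  nb #..: next=.  (t=0,i=3, bit4=0)
  nb .##: next=.  (t=0,i=0, bit3=0)
  nb .#.: next=#  (t=2,i=2, bit2=1)
  nb ..#: next=.  (t=0,i=4, bit1=0)
  nb ...: next=#  (t=0,i=9, bit0=1)
  bits 11100101 = 229

229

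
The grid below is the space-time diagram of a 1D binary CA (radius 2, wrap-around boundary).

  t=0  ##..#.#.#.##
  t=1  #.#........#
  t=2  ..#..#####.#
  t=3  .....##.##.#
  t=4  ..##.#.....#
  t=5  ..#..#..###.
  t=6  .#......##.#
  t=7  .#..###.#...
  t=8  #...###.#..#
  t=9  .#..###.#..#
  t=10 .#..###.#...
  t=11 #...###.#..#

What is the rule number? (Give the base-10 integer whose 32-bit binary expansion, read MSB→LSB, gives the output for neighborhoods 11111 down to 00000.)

  #####|.  b31=0 t=2,i=7
  ####.|#  b30=1 t=0,i=0
  ###.#|#  b29=1 t=2,i=9
  ###..|.  b28=0 t=0,i=1
  ##.##|.  b27=0 t=3,i=7
  ##.#.|.  b26=0 t=1,i=1
  ##..#|#  b25=1 t=0,i=2
  ##...|#  b24=1 t=5,i=11
  #.###|.  b23=0 t=0,i=10
  #.##.|.  b22=0 t=3,i=8
  #.#.#|.  b21=0 t=0,i=6
  #.#..|#  b20=1 t=1,i=2
  #..##|.  b19=0 t=2,i=4
  #..#.|.  b18=0 t=0,i=3
  #...#|.  b17=0 t=5,i=0
  #....|.  b16=0 t=1,i=4
  .####|#  b15=1 t=0,i=11
  .###.|#  b14=1 t=5,i=9
  .##.#|.  b13=0 t=1,i=0
  .##..|.  b12=0 t=8,i=0
  .#.##|.  b11=0 t=0,i=9
  .#.#.|.  b10=0 t=0,i=5
  .#..#|.  b9=0 t=2,i=0
  .#...|.  b8=0 t=1,i=3
  ..###|#  b7=1 t=2,i=5
  ..##.|#  b6=1 t=1,i=11
  ..#.#|.  b5=0 t=0,i=4
  ..#..|.  b4=0 t=2,i=2
  ...##|.  b3=0 t=1,i=10
  ...#.|#  b2=1 t=4,i=10
  ....#|#  b1=1 t=1,i=9
  .....|#  b0=1 t=1,i=5
  bits 01100011000100001100000011000111 = 1662042311

1662042311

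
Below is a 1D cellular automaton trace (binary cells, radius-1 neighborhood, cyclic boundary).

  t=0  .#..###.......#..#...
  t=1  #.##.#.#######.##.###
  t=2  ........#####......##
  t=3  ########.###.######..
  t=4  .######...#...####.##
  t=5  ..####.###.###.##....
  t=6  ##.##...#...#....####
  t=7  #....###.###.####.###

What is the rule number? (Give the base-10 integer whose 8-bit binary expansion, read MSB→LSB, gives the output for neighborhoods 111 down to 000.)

  ### -> #   bit 7 = 1  t=0,i=5
  ##. -> .   bit 6 = 0  t=0,i=6
  #.# -> .   bit 5 = 0  t=1,i=1
  #.. -> #   bit 4 = 1  t=0,i=2
  .## -> .   bit 3 = 0  t=0,i=4
  .#. -> .   bit 2 = 0  t=0,i=1
  ..# -> #   bit 1 = 1  t=0,i=0
  ... -> #   bit 0 = 1  t=0,i=8
  bits 10010011 = 147

147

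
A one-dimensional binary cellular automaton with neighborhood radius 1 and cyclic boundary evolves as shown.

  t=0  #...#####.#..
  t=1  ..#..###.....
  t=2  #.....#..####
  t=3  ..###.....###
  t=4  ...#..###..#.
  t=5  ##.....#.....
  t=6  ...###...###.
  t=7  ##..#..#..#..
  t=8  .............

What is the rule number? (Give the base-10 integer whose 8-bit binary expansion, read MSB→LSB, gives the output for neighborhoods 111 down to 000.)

129

  ### -> #   bit 7 = 1  t=0,i=5
  ##. -> .   bit 6 = 0  t=0,i=8
  #.# -> .   bit 5 = 0  t=0,i=9
  #.. -> .   bit 4 = 0  t=0,i=1
  .## -> .   bit 3 = 0  t=0,i=4
  .#. -> .   bit 2 = 0  t=0,i=0
  ..# -> .   bit 1 = 0  t=0,i=3
  ... -> #   bit 0 = 1  t=0,i=2
  bits 10000001 = 129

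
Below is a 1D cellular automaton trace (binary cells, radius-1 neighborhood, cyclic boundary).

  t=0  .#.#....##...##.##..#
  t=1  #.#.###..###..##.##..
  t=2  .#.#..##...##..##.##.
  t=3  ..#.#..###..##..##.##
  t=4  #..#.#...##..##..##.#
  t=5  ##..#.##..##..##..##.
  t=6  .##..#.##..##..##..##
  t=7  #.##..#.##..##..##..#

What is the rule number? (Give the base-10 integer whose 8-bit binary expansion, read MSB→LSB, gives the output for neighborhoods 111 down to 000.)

113

  [7] ### => .  t=1,i=5
  [6] ##. => #  t=0,i=9
  [5] #.# => #  t=0,i=0
  [4] #.. => #  t=0,i=4
  [3] .## => .  t=0,i=8
  [2] .#. => .  t=0,i=1
  [1] ..# => .  t=0,i=7
  [0] ... => #  t=0,i=5
  bits 01110001 = 113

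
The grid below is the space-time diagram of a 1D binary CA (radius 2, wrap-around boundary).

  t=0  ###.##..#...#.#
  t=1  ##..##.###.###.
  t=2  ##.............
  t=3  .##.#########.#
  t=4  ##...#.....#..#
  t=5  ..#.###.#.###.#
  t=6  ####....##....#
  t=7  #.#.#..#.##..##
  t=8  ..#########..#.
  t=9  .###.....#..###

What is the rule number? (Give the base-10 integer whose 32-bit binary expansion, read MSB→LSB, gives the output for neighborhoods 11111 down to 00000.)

1098162109

  #####|.  b31=0 t=3,i=6
  ####.|#  b30=1 t=0,i=1
  ###.#|.  b29=0 t=0,i=2
  ###..|.  b28=0 t=4,i=1
  ##.##|.  b27=0 t=0,i=3
  ##.#.|.  b26=0 t=3,i=13
  ##..#|.  b25=0 t=0,i=6
  ##...|#  b24=1 t=2,i=2
  #.###|.  b23=0 t=0,i=14
  #.##.|#  b22=1 t=0,i=4
  #.#.#|#  b21=1 t=3,i=14
  #.#..|#  b20=1 t=5,i=14
  #..##|.  b19=0 t=1,i=3
  #..#.|#  b18=1 t=0,i=7
  #...#|.  b17=0 t=0,i=10
  #....|.  b16=0 t=2,i=3
  .####|#  b15=1 t=0,i=0
  .###.|.  b14=0 t=1,i=8
  .##.#|.  b13=0 t=1,i=5
  .##..|#  b12=1 t=0,i=5
  .#.##|#  b11=1 t=0,i=13
  .#.#.|#  b10=1 t=7,i=3
  .#..#|#  b9=1 t=4,i=12
  .#...|#  b8=1 t=0,i=9
  ..###|#  b7=1 t=4,i=14
  ..##.|.  b6=0 t=1,i=4
  ..#.#|#  b5=1 t=0,i=12
  ..#..|#  b4=1 t=0,i=8
  ...##|#  b3=1 t=2,i=14
  ...#.|#  b2=1 t=0,i=11
  ....#|.  b1=0 t=2,i=13
  .....|#  b0=1 t=2,i=4
  bits 01000001011101001001111110111101 = 1098162109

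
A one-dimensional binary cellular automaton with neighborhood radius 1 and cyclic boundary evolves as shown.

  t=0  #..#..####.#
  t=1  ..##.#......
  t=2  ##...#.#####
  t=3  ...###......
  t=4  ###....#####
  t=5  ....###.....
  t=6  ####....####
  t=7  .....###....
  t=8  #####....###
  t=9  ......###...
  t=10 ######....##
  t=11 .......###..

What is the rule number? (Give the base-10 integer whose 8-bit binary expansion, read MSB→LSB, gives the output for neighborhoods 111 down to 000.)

  [7] ### => .  t=0,i=7
  [6] ##. => .  t=0,i=0
  [5] #.# => .  t=0,i=10
  [4] #.. => .  t=0,i=1
  [3] .## => .  t=0,i=6
  [2] .#. => #  t=0,i=3
  [1] ..# => #  t=0,i=2
  [0] ... => #  t=1,i=0
  bits 00000111 = 7

7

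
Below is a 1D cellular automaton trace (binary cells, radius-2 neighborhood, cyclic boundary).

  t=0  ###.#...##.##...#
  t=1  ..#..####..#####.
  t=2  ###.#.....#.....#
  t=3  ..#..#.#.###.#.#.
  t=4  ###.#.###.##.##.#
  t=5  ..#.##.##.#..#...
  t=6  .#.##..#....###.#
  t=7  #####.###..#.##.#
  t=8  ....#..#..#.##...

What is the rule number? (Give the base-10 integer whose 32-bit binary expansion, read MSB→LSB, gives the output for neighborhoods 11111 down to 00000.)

  nb #####: next=.  (t=1,i=13, bit31=0)
  nb ####.: next=.  (t=0,i=1, bit30=0)
  nb ###.#: next=#  (t=0,i=2, bit29=1)
  nb ###..: next=.  (t=1,i=8, bit28=0)
  nb ##.##: next=.  (t=0,i=10, bit27=0)
  nb ##.#.: next=.  (t=0,i=3, bit26=0)
  nb ##..#: next=.  (t=1,i=9, bit25=0)
  nb ##...: next=#  (t=0,i=13, bit24=1)
  nb #.###: next=.  (t=3,i=9, bit23=0)
  nb #.##.: next=#  (t=0,i=11, bit22=1)
  nb #.#.#: next=#  (t=3,i=7, bit21=1)
  nb #.#..: next=.  (t=0,i=4, bit20=0)
  nb #..##: next=#  (t=1,i=4, bit19=1)
  nb #..#.: next=#  (t=3,i=4, bit18=1)
  nb #...#: next=#  (t=0,i=6, bit17=1)
  nb #....: next=.  (t=2,i=6, bit16=0)
  nb .####: next=.  (t=0,i=0, bit15=0)
  nb .###.: next=#  (t=3,i=10, bit14=1)
  nb .##.#: next=.  (t=0,i=9, bit13=0)
  nb .##..: next=#  (t=0,i=12, bit12=1)
  nb .#.##: next=#  (t=3,i=8, bit11=1)
  nb .#.#.: next=#  (t=3,i=6, bit10=1)
  nb .#..#: next=.  (t=1,i=3, bit9=0)
  nb .#...: next=#  (t=0,i=5, bit8=1)
  nb ..###: next=.  (t=0,i=16, bit7=0)
  nb ..##.: next=#  (t=0,i=8, bit6=1)
  nb ..#.#: next=.  (t=3,i=5, bit5=0)
  nb ..#..: next=#  (t=1,i=2, bit4=1)
  nb ...##: next=#  (t=0,i=7, bit3=1)
  nb ...#.: next=#  (t=1,i=1, bit2=1)
  nb ....#: next=.  (t=2,i=8, bit1=0)
  nb .....: next=#  (t=2,i=7, bit0=1)
  bits 00100001011011100101110101011101 = 560880989

560880989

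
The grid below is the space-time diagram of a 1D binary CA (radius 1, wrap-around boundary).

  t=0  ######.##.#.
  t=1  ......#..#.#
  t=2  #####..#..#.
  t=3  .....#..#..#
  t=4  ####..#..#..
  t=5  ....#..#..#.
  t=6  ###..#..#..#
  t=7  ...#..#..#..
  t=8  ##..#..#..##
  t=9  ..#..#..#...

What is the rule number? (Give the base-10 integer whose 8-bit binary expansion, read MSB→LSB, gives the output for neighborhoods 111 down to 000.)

  [7] ### => .  t=0,i=1
  [6] ##. => .  t=0,i=5
  [5] #.# => #  t=0,i=6
  [4] #.. => #  t=1,i=0
  [3] .## => .  t=0,i=0
  [2] .#. => .  t=0,i=10
  [1] ..# => .  t=1,i=5
  [0] ... => #  t=1,i=1
  bits 00110001 = 49

49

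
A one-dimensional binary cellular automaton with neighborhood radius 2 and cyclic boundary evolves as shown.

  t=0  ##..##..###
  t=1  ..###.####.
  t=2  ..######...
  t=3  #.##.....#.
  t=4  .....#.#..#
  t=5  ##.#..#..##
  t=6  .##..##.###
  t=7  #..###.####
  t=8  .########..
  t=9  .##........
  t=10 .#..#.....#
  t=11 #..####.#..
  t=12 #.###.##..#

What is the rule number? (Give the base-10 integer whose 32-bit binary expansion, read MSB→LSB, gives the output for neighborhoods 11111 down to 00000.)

781043154

  nb #####: next=.  (t=0,i=10, bit31=0)
  nb ####.: next=.  (t=0,i=0, bit30=0)
  nb ###.#: next=#  (t=1,i=4, bit29=1)
  nb ###..: next=.  (t=0,i=1, bit28=0)
  nb ##.##: next=#  (t=1,i=5, bit27=1)
  nb ##.#.: next=#  (t=5,i=2, bit26=1)
  nb ##..#: next=#  (t=0,i=2, bit25=1)
  nb ##...: next=.  (t=1,i=10, bit24=0)
  nb #.###: next=#  (t=1,i=6, bit23=1)
  nb #.##.: next=.  (t=3,i=2, bit22=0)
  nb #.#.#: next=.  (t=3,i=0, bit21=0)
  nb #.#..: next=.  (t=4,i=7, bit20=0)
  nb #..##: next=#  (t=0,i=3, bit19=1)
  nb #..#.: next=#  (t=4,i=9, bit18=1)
  nb #...#: next=.  (t=1,i=0, bit17=0)
  nb #....: next=#  (t=2,i=9, bit16=1)
  nb .####: next=#  (t=0,i=9, bit15=1)
  nb .###.: next=#  (t=1,i=3, bit14=1)
  nb .##.#: next=.  (t=6,i=6, bit13=0)
  nb .##..: next=.  (t=0,i=5, bit12=0)
  nb .#.##: next=.  (t=3,i=1, bit11=0)
  nb .#.#.: next=#  (t=3,i=10, bit10=1)
  nb .#..#: next=.  (t=4,i=8, bit9=0)
  nb .#...: next=#  (t=4,i=0, bit8=1)
  nb ..###: next=#  (t=0,i=8, bit7=1)
  nb ..##.: next=#  (t=0,i=4, bit6=1)
  nb ..#.#: next=.  (t=3,i=9, bit5=0)
  nb ..#..: next=#  (t=4,i=10, bit4=1)
  nb ...##: next=.  (t=1,i=1, bit3=0)
  nb ...#.: next=.  (t=3,i=8, bit2=0)
  nb ....#: next=#  (t=2,i=0, bit1=1)
  nb .....: next=.  (t=2,i=10, bit0=0)
  bits 00101110100011011100010111010010 = 781043154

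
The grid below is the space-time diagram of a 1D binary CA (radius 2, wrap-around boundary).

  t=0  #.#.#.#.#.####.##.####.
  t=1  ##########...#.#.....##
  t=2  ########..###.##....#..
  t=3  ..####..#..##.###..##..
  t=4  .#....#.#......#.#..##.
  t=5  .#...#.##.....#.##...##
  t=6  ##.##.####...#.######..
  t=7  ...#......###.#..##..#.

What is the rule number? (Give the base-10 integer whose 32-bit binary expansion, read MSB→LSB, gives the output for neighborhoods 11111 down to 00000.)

2809289756

  ##### -> #   bit 31 = 1  t=1,i=0
  ####. -> .   bit 30 = 0  t=0,i=12
  ###.# -> #   bit 29 = 1  t=0,i=13
  ###.. -> .   bit 28 = 0  t=1,i=9
  ##.## -> .   bit 27 = 0  t=0,i=14
  ##.#. -> #   bit 26 = 1  t=0,i=22
  ##..# -> #   bit 25 = 1  t=2,i=8
  ##... -> #   bit 24 = 1  t=1,i=10
  #.### -> .   bit 23 = 0  t=0,i=10
  #.##. -> #   bit 22 = 1  t=0,i=15
  #.#.# -> #   bit 21 = 1  t=0,i=0
  #.#.. -> #   bit 20 = 1  t=1,i=15
  #..## -> .   bit 19 = 0  t=2,i=9
  #..#. -> .   bit 18 = 0  t=3,i=7
  #...# -> #   bit 17 = 1  t=1,i=11
  #.... -> .   bit 16 = 0  t=1,i=17
  .#### -> .   bit 15 = 0  t=0,i=11
  .###. -> #   bit 14 = 1  t=2,i=11
  .##.# -> .   bit 13 = 0  t=0,i=16
  .##.. -> #   bit 12 = 1  t=2,i=15
  .#.## -> #   bit 11 = 1  t=0,i=9
  .#.#. -> #   bit 10 = 1  t=0,i=1
  .#..# -> .   bit 9 = 0  t=2,i=21
  .#... -> .   bit 8 = 0  t=1,i=16
  ..### -> .   bit 7 = 0  t=1,i=21
  ..##. -> .   bit 6 = 0  t=3,i=11
  ..#.# -> .   bit 5 = 0  t=1,i=13
  ..#.. -> #   bit 4 = 1  t=2,i=20
  ...## -> #   bit 3 = 1  t=1,i=20
  ...#. -> #   bit 2 = 1  t=1,i=12
  ....# -> .   bit 1 = 0  t=1,i=19
  ..... -> .   bit 0 = 0  t=1,i=18
  bits 10100111011100100101110000011100 = 2809289756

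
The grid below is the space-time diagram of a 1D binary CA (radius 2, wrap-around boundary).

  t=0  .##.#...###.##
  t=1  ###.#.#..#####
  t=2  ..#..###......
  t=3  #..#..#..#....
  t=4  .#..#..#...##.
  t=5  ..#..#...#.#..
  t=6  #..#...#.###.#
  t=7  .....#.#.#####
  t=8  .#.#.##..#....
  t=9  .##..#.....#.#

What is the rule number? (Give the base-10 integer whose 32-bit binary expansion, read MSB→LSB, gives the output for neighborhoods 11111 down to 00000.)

  nb #####: next=.  (t=1,i=0, bit31=0)
  nb ####.: next=.  (t=1,i=1, bit30=0)
  nb ###.#: next=#  (t=0,i=10, bit29=1)
  nb ###..: next=.  (t=2,i=7, bit28=0)
  nb ##.##: next=#  (t=0,i=0, bit27=1)
  nb ##.#.: next=.  (t=0,i=3, bit26=0)
  nb ##..#: next=.  (t=4,i=13, bit25=0)
  nb ##...: next=.  (t=2,i=8, bit24=0)
  nb #.###: next=#  (t=6,i=9, bit23=1)
  nb #.##.: next=#  (t=0,i=1, bit22=1)
  nb #.#.#: next=.  (t=1,i=4, bit21=0)
  nb #.#..: next=#  (t=0,i=4, bit20=1)
  nb #..##: next=.  (t=1,i=8, bit19=0)
  nb #..#.: next=.  (t=3,i=2, bit18=0)
  nb #...#: next=#  (t=0,i=6, bit17=1)
  nb #....: next=#  (t=2,i=9, bit16=1)
  nb .####: next=.  (t=1,i=10, bit15=0)
  nb .###.: next=#  (t=0,i=9, bit14=1)
  nb .##.#: next=#  (t=0,i=2, bit13=1)
  nb .##..: next=.  (t=4,i=12, bit12=0)
  nb .#.##: next=.  (t=6,i=8, bit11=0)
  nb .#.#.: next=#  (t=1,i=5, bit10=1)
  nb .#..#: next=#  (t=1,i=7, bit9=1)
  nb .#...: next=.  (t=0,i=5, bit8=0)
  nb ..###: next=.  (t=0,i=8, bit7=0)
  nb ..##.: next=#  (t=4,i=11, bit6=1)
  nb ..#.#: next=#  (t=5,i=9, bit5=1)
  nb ..#..: next=.  (t=2,i=2, bit4=0)
  nb ...##: next=.  (t=0,i=7, bit3=0)
  nb ...#.: next=.  (t=2,i=1, bit2=0)
  nb ....#: next=#  (t=2,i=0, bit1=1)
  nb .....: next=.  (t=2,i=10, bit0=0)
  bits 00101000110100110110011001100010 = 684942946

684942946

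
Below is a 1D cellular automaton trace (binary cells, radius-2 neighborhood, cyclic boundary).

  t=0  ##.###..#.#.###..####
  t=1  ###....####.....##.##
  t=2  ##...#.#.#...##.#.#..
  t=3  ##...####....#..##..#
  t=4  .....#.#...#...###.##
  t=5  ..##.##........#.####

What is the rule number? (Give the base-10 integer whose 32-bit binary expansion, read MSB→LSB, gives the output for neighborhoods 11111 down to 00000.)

  #####|#  b31=1 t=0,i=19
  ####.|#  b30=1 t=0,i=0
  ###.#|#  b29=1 t=0,i=1
  ###..|.  b28=0 t=0,i=5
  ##.##|#  b27=1 t=0,i=2
  ##.#.|.  b26=0 t=2,i=15
  ##..#|.  b25=0 t=0,i=6
  ##...|.  b24=0 t=1,i=3
  #.###|.  b23=0 t=0,i=3
  #.##.|#  b22=1 t=4,i=19
  #.#.#|#  b21=1 t=0,i=10
  #.#..|.  b20=0 t=2,i=9
  #..##|#  b19=1 t=0,i=16
  #..#.|#  b18=1 t=0,i=7
  #...#|.  b17=0 t=2,i=3
  #....|.  b16=0 t=1,i=4
  .####|.  b15=0 t=0,i=18
  .###.|.  b14=0 t=0,i=4
  .##.#|.  b13=0 t=1,i=17
  .##..|#  b12=1 t=2,i=1
  .#.##|.  b11=0 t=0,i=11
  .#.#.|#  b10=1 t=0,i=9
  .#..#|.  b9=0 t=2,i=19
  .#...|.  b8=0 t=2,i=10
  ..###|#  b7=1 t=0,i=17
  ..##.|#  b6=1 t=1,i=16
  ..#.#|#  b5=1 t=0,i=8
  ..#..|.  b4=0 t=3,i=13
  ...##|.  b3=0 t=1,i=6
  ...#.|.  b2=0 t=2,i=4
  ....#|#  b1=1 t=1,i=5
  .....|#  b0=1 t=1,i=13
  bits 11101000011011000001010011100011 = 3899397347

3899397347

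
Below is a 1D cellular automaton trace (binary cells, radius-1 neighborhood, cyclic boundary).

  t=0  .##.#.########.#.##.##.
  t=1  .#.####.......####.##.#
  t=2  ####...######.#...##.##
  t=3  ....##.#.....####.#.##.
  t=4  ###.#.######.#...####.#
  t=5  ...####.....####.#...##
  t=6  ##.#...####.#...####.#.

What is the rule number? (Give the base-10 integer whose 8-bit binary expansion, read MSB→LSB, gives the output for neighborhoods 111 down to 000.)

  [7] ### => .  t=0,i=7
  [6] ##. => .  t=0,i=2
  [5] #.# => #  t=0,i=3
  [4] #.. => #  t=0,i=22
  [3] .## => #  t=0,i=1
  [2] .#. => #  t=0,i=4
  [1] ..# => .  t=0,i=0
  [0] ... => #  t=1,i=8
  bits 00111101 = 61

61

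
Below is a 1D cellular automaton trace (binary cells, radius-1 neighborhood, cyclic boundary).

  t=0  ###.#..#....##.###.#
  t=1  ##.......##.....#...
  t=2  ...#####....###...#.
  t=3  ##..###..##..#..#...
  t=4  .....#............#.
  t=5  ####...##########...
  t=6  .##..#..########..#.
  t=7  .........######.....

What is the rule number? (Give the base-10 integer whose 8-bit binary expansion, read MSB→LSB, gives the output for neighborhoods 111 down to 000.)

  ### -> #   bit 7 = 1  t=0,i=0
  ##. -> .   bit 6 = 0  t=0,i=2
  #.# -> .   bit 5 = 0  t=0,i=3
  #.. -> .   bit 4 = 0  t=0,i=5
  .## -> .   bit 3 = 0  t=0,i=12
  .#. -> .   bit 2 = 0  t=0,i=4
  ..# -> .   bit 1 = 0  t=0,i=6
  ... -> #   bit 0 = 1  t=0,i=9
  bits 10000001 = 129

129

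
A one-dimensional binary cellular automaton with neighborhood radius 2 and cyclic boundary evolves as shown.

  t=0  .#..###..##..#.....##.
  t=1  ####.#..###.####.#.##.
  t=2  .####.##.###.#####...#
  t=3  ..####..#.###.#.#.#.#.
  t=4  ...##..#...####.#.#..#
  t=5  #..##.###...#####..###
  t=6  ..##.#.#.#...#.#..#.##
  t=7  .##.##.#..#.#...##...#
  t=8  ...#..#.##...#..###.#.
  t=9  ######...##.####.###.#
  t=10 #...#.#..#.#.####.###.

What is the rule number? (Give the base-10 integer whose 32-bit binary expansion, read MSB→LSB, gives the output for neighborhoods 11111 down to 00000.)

  [31] ##### => .  t=2,i=15
  [30] ####. => #  t=1,i=2
  [29] ###.# => #  t=1,i=3
  [28] ###.. => .  t=0,i=6
  [27] ##.## => #  t=1,i=11
  [26] ##.#. => #  t=1,i=4
  [25] ##..# => .  t=0,i=7
  [24] ##... => #  t=2,i=18
  [23] #.### => .  t=1,i=0
  [22] #.##. => .  t=1,i=19
  [21] #.#.# => #  t=1,i=17
  [20] #.#.. => .  t=1,i=5
  [19] #..## => #  t=0,i=3
  [18] #..#. => #  t=0,i=0
  [17] #...# => .  t=2,i=19
  [16] #.... => #  t=0,i=15
  [15] .#### => #  t=1,i=1
  [14] .###. => #  t=0,i=5
  [13] .##.# => .  t=1,i=20
  [12] .##.. => #  t=0,i=10
  [11] .#.## => .  t=1,i=18
  [10] .#.#. => .  t=3,i=15
  [9] .#..# => #  t=0,i=2
  [8] .#... => #  t=0,i=14
  [7] ..### => .  t=0,i=4
  [6] ..##. => #  t=0,i=9
  [5] ..#.# => .  t=2,i=21
  [4] ..#.. => #  t=0,i=1
  [3] ...## => .  t=0,i=18
  [2] ...#. => #  t=2,i=20
  [1] ....# => #  t=0,i=17
  [0] ..... => .  t=0,i=16
  bits 01101101001011011101001101010110 = 1831719766

1831719766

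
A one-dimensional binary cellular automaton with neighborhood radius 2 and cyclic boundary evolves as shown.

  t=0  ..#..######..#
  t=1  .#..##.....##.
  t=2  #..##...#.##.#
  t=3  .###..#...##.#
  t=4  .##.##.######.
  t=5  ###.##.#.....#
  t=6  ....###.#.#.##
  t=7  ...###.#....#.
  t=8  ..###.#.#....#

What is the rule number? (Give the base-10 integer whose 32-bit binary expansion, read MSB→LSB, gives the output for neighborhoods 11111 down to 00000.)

114188745

  nb #####: next=.  (t=0,i=7, bit31=0)
  nb ####.: next=.  (t=0,i=9, bit30=0)
  nb ###.#: next=.  (t=5,i=2, bit29=0)
  nb ###..: next=.  (t=0,i=10, bit28=0)
  nb ##.##: next=.  (t=2,i=12, bit27=0)
  nb ##.#.: next=#  (t=3,i=12, bit26=1)
  nb ##..#: next=#  (t=0,i=11, bit25=1)
  nb ##...: next=.  (t=1,i=6, bit24=0)
  nb #.###: next=#  (t=3,i=1, bit23=1)
  nb #.##.: next=#  (t=2,i=10, bit22=1)
  nb #.#.#: next=.  (t=3,i=13, bit21=0)
  nb #.#..: next=.  (t=5,i=7, bit20=0)
  nb #..##: next=#  (t=0,i=4, bit19=1)
  nb #..#.: next=#  (t=0,i=1, bit18=1)
  nb #...#: next=#  (t=2,i=6, bit17=1)
  nb #....: next=.  (t=1,i=7, bit16=0)
  nb .####: next=.  (t=0,i=6, bit15=0)
  nb .###.: next=#  (t=3,i=2, bit14=1)
  nb .##.#: next=#  (t=2,i=11, bit13=1)
  nb .##..: next=.  (t=1,i=5, bit12=0)
  nb .#.##: next=.  (t=2,i=9, bit11=0)
  nb .#.#.: next=.  (t=6,i=9, bit10=0)
  nb .#..#: next=.  (t=0,i=0, bit9=0)
  nb .#...: next=#  (t=3,i=7, bit8=1)
  nb ..###: next=#  (t=0,i=5, bit7=1)
  nb ..##.: next=#  (t=1,i=4, bit6=1)
  nb ..#.#: next=.  (t=2,i=8, bit5=0)
  nb ..#..: next=.  (t=0,i=2, bit4=0)
  nb ...##: next=#  (t=1,i=10, bit3=1)
  nb ...#.: next=.  (t=2,i=7, bit2=0)
  nb ....#: next=.  (t=1,i=9, bit1=0)
  nb .....: next=#  (t=1,i=8, bit0=1)
  bits 00000110110011100110000111001001 = 114188745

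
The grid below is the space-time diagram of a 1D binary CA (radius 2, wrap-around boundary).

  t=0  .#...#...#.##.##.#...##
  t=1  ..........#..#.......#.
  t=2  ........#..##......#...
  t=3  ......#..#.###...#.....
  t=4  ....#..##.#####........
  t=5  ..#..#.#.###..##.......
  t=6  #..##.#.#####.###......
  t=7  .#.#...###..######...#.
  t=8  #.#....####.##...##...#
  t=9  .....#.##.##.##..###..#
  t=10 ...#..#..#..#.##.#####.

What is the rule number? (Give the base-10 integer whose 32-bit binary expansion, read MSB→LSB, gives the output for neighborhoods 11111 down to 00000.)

998563522

  [31] ##### => .  t=4,i=12
  [30] ####. => .  t=4,i=13
  [29] ###.# => #  t=6,i=12
  [28] ###.. => #  t=3,i=13
  [27] ##.## => #  t=0,i=13
  [26] ##.#. => .  t=0,i=0
  [25] ##..# => #  t=5,i=12
  [24] ##... => #  t=2,i=13
  [23] #.### => #  t=3,i=11
  [22] #.##. => .  t=0,i=11
  [21] #.#.# => .  t=5,i=7
  [20] #.#.. => .  t=0,i=1
  [19] #..## => .  t=2,i=10
  [18] #..#. => #  t=1,i=12
  [17] #...# => .  t=0,i=3
  [16] #.... => .  t=1,i=0
  [15] .#### => #  t=4,i=11
  [14] .###. => #  t=3,i=12
  [13] .##.# => .  t=0,i=12
  [12] .##.. => #  t=2,i=12
  [11] .#.## => #  t=0,i=10
  [10] .#.#. => #  t=5,i=6
  [9] .#..# => #  t=1,i=11
  [8] .#... => .  t=0,i=2
  [7] ..### => #  t=7,i=7
  [6] ..##. => #  t=0,i=21
  [5] ..#.# => .  t=0,i=9
  [4] ..#.. => .  t=0,i=5
  [3] ...## => .  t=0,i=20
  [2] ...#. => .  t=0,i=4
  [1] ....# => #  t=1,i=8
  [0] ..... => .  t=1,i=1
  bits 00111011100001001101111011000010 = 998563522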